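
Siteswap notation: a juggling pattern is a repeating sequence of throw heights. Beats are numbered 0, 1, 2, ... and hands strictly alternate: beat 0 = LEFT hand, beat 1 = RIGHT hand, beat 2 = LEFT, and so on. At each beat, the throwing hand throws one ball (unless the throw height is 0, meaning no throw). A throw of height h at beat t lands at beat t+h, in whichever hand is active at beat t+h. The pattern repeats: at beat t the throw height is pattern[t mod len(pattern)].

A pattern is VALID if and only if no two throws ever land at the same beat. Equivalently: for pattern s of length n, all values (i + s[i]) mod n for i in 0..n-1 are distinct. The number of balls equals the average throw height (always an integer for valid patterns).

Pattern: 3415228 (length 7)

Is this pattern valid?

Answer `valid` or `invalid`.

Answer: invalid

Derivation:
i=0: (i + s[i]) mod n = (0 + 3) mod 7 = 3
i=1: (i + s[i]) mod n = (1 + 4) mod 7 = 5
i=2: (i + s[i]) mod n = (2 + 1) mod 7 = 3
i=3: (i + s[i]) mod n = (3 + 5) mod 7 = 1
i=4: (i + s[i]) mod n = (4 + 2) mod 7 = 6
i=5: (i + s[i]) mod n = (5 + 2) mod 7 = 0
i=6: (i + s[i]) mod n = (6 + 8) mod 7 = 0
Residues: [3, 5, 3, 1, 6, 0, 0], distinct: False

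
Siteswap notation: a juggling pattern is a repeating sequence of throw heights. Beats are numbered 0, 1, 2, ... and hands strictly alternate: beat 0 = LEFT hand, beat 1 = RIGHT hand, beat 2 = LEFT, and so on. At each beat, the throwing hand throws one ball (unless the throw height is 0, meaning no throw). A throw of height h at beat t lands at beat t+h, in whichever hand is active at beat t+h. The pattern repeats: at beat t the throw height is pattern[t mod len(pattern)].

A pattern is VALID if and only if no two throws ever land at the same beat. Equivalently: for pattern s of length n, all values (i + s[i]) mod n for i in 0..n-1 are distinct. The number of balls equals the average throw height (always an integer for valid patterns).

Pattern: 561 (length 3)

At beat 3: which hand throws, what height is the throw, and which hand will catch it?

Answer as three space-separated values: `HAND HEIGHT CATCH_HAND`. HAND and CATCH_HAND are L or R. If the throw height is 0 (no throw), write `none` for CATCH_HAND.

Answer: R 5 L

Derivation:
Beat 3: 3 mod 2 = 1, so hand = R
Throw height = pattern[3 mod 3] = pattern[0] = 5
Lands at beat 3+5=8, 8 mod 2 = 0, so catch hand = L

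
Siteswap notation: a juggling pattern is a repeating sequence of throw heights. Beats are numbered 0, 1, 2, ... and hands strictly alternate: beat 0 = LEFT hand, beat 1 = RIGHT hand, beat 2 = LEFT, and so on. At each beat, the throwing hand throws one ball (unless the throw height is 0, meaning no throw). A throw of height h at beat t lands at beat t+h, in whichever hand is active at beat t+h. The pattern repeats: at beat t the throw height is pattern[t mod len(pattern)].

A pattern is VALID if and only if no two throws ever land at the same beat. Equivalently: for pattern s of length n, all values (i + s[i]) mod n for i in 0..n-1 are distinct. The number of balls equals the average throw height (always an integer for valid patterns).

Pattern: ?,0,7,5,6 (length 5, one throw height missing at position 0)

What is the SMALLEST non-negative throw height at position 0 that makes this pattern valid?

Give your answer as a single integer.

i=0: s[i]=? (unknown)
i=1: (1 + 0) mod 5 = 1
i=2: (2 + 7) mod 5 = 4
i=3: (3 + 5) mod 5 = 3
i=4: (4 + 6) mod 5 = 0
Known residues: [0, 1, 3, 4]; need a permutation of 0..4, so missing residue r = 2
Need (0 + s) mod 5 = 2; smallest s = (2 - 0) mod 5 = 2

Answer: 2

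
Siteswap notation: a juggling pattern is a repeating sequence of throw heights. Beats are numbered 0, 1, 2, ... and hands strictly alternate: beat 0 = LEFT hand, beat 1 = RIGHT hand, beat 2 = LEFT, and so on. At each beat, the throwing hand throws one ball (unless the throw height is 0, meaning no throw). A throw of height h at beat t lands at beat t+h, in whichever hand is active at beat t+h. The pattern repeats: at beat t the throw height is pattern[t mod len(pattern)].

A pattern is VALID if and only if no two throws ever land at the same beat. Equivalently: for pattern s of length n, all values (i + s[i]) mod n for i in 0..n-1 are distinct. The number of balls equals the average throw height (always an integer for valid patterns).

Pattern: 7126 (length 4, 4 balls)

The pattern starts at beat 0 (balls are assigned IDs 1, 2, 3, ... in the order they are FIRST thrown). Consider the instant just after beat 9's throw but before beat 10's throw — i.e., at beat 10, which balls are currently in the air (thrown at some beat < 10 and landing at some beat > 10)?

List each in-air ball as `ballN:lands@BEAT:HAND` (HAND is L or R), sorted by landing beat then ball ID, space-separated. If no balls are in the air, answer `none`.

Beat 0 (L): throw ball1 h=7 -> lands@7:R; in-air after throw: [b1@7:R]
Beat 1 (R): throw ball2 h=1 -> lands@2:L; in-air after throw: [b2@2:L b1@7:R]
Beat 2 (L): throw ball2 h=2 -> lands@4:L; in-air after throw: [b2@4:L b1@7:R]
Beat 3 (R): throw ball3 h=6 -> lands@9:R; in-air after throw: [b2@4:L b1@7:R b3@9:R]
Beat 4 (L): throw ball2 h=7 -> lands@11:R; in-air after throw: [b1@7:R b3@9:R b2@11:R]
Beat 5 (R): throw ball4 h=1 -> lands@6:L; in-air after throw: [b4@6:L b1@7:R b3@9:R b2@11:R]
Beat 6 (L): throw ball4 h=2 -> lands@8:L; in-air after throw: [b1@7:R b4@8:L b3@9:R b2@11:R]
Beat 7 (R): throw ball1 h=6 -> lands@13:R; in-air after throw: [b4@8:L b3@9:R b2@11:R b1@13:R]
Beat 8 (L): throw ball4 h=7 -> lands@15:R; in-air after throw: [b3@9:R b2@11:R b1@13:R b4@15:R]
Beat 9 (R): throw ball3 h=1 -> lands@10:L; in-air after throw: [b3@10:L b2@11:R b1@13:R b4@15:R]
Beat 10 (L): throw ball3 h=2 -> lands@12:L; in-air after throw: [b2@11:R b3@12:L b1@13:R b4@15:R]

Answer: ball2:lands@11:R ball1:lands@13:R ball4:lands@15:R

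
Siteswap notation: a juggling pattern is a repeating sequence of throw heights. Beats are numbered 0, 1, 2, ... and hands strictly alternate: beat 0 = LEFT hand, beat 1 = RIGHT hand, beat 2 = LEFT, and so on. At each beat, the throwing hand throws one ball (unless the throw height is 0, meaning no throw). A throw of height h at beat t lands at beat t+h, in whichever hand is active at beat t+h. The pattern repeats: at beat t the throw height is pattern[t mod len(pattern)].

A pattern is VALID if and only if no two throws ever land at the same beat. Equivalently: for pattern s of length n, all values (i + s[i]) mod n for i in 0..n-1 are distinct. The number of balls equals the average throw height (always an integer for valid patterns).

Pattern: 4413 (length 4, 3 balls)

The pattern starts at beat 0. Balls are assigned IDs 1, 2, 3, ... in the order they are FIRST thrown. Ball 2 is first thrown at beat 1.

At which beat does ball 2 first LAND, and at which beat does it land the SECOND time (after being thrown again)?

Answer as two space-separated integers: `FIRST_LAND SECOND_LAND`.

Answer: 5 9

Derivation:
Beat 0 (L): throw ball1 h=4 -> lands@4:L; in-air after throw: [b1@4:L]
Beat 1 (R): throw ball2 h=4 -> lands@5:R; in-air after throw: [b1@4:L b2@5:R]
Beat 2 (L): throw ball3 h=1 -> lands@3:R; in-air after throw: [b3@3:R b1@4:L b2@5:R]
Beat 3 (R): throw ball3 h=3 -> lands@6:L; in-air after throw: [b1@4:L b2@5:R b3@6:L]
Beat 4 (L): throw ball1 h=4 -> lands@8:L; in-air after throw: [b2@5:R b3@6:L b1@8:L]
Beat 5 (R): throw ball2 h=4 -> lands@9:R; in-air after throw: [b3@6:L b1@8:L b2@9:R]
Beat 6 (L): throw ball3 h=1 -> lands@7:R; in-air after throw: [b3@7:R b1@8:L b2@9:R]
Beat 7 (R): throw ball3 h=3 -> lands@10:L; in-air after throw: [b1@8:L b2@9:R b3@10:L]
Beat 8 (L): throw ball1 h=4 -> lands@12:L; in-air after throw: [b2@9:R b3@10:L b1@12:L]
Beat 9 (R): throw ball2 h=4 -> lands@13:R; in-air after throw: [b3@10:L b1@12:L b2@13:R]
Ball 2: thrown@1 h=4 -> first land @5; rethrown@5 h=4 -> second land @9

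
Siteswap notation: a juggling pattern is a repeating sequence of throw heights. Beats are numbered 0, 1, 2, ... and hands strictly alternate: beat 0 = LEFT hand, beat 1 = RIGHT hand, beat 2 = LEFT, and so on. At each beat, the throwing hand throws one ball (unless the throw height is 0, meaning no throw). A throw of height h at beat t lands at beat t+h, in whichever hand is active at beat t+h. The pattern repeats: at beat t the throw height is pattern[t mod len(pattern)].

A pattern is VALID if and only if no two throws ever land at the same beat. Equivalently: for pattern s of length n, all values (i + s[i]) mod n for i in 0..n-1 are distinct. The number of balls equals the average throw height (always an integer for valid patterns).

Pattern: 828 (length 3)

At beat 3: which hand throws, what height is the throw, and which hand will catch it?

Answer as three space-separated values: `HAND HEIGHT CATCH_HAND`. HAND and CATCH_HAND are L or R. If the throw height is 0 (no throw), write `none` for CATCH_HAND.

Beat 3: 3 mod 2 = 1, so hand = R
Throw height = pattern[3 mod 3] = pattern[0] = 8
Lands at beat 3+8=11, 11 mod 2 = 1, so catch hand = R

Answer: R 8 R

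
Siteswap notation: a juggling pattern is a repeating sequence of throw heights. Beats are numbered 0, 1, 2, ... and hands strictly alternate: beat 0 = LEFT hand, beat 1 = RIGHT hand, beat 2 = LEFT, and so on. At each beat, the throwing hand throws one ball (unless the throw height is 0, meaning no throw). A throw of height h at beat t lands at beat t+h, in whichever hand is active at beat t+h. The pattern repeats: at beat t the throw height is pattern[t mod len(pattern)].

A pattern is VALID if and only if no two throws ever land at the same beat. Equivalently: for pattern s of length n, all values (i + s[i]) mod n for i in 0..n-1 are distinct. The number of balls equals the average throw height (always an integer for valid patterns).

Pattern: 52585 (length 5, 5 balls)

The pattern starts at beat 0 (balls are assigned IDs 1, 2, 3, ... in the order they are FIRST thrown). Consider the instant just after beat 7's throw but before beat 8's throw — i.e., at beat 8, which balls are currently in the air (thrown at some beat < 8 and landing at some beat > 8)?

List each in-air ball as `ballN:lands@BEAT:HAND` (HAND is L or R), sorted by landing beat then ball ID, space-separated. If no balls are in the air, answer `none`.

Beat 0 (L): throw ball1 h=5 -> lands@5:R; in-air after throw: [b1@5:R]
Beat 1 (R): throw ball2 h=2 -> lands@3:R; in-air after throw: [b2@3:R b1@5:R]
Beat 2 (L): throw ball3 h=5 -> lands@7:R; in-air after throw: [b2@3:R b1@5:R b3@7:R]
Beat 3 (R): throw ball2 h=8 -> lands@11:R; in-air after throw: [b1@5:R b3@7:R b2@11:R]
Beat 4 (L): throw ball4 h=5 -> lands@9:R; in-air after throw: [b1@5:R b3@7:R b4@9:R b2@11:R]
Beat 5 (R): throw ball1 h=5 -> lands@10:L; in-air after throw: [b3@7:R b4@9:R b1@10:L b2@11:R]
Beat 6 (L): throw ball5 h=2 -> lands@8:L; in-air after throw: [b3@7:R b5@8:L b4@9:R b1@10:L b2@11:R]
Beat 7 (R): throw ball3 h=5 -> lands@12:L; in-air after throw: [b5@8:L b4@9:R b1@10:L b2@11:R b3@12:L]
Beat 8 (L): throw ball5 h=8 -> lands@16:L; in-air after throw: [b4@9:R b1@10:L b2@11:R b3@12:L b5@16:L]

Answer: ball4:lands@9:R ball1:lands@10:L ball2:lands@11:R ball3:lands@12:L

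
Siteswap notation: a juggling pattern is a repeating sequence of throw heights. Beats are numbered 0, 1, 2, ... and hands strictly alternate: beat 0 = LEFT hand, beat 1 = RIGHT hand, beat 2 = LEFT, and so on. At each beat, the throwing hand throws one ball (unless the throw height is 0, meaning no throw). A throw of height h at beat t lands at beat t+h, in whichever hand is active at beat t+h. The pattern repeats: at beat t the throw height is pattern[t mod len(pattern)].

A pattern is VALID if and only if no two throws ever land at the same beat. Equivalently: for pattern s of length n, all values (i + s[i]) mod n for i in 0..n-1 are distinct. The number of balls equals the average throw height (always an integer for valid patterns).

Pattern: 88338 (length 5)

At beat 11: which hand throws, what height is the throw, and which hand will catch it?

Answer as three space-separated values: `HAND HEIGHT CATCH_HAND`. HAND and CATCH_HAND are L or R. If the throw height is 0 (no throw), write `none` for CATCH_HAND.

Beat 11: 11 mod 2 = 1, so hand = R
Throw height = pattern[11 mod 5] = pattern[1] = 8
Lands at beat 11+8=19, 19 mod 2 = 1, so catch hand = R

Answer: R 8 R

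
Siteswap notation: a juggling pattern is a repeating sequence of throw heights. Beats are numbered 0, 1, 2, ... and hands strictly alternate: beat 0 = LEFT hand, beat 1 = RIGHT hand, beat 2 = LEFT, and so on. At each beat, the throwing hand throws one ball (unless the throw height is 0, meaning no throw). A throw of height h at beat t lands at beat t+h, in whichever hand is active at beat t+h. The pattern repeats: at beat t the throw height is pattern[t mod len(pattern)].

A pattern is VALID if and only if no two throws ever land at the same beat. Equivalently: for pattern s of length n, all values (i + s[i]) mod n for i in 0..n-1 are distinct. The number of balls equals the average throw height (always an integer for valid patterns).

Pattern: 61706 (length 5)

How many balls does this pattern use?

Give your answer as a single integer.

Answer: 4

Derivation:
Pattern = [6, 1, 7, 0, 6], length n = 5
  position 0: throw height = 6, running sum = 6
  position 1: throw height = 1, running sum = 7
  position 2: throw height = 7, running sum = 14
  position 3: throw height = 0, running sum = 14
  position 4: throw height = 6, running sum = 20
Total sum = 20; balls = sum / n = 20 / 5 = 4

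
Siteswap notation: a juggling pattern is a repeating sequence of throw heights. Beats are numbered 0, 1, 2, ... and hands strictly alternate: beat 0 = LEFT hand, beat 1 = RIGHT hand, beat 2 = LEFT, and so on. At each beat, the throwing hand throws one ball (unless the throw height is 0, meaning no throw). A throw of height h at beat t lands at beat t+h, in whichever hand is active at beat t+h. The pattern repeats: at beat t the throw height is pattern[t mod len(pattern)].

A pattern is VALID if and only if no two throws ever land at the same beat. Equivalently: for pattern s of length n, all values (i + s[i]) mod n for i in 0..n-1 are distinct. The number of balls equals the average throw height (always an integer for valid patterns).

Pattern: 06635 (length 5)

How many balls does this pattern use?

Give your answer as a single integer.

Answer: 4

Derivation:
Pattern = [0, 6, 6, 3, 5], length n = 5
  position 0: throw height = 0, running sum = 0
  position 1: throw height = 6, running sum = 6
  position 2: throw height = 6, running sum = 12
  position 3: throw height = 3, running sum = 15
  position 4: throw height = 5, running sum = 20
Total sum = 20; balls = sum / n = 20 / 5 = 4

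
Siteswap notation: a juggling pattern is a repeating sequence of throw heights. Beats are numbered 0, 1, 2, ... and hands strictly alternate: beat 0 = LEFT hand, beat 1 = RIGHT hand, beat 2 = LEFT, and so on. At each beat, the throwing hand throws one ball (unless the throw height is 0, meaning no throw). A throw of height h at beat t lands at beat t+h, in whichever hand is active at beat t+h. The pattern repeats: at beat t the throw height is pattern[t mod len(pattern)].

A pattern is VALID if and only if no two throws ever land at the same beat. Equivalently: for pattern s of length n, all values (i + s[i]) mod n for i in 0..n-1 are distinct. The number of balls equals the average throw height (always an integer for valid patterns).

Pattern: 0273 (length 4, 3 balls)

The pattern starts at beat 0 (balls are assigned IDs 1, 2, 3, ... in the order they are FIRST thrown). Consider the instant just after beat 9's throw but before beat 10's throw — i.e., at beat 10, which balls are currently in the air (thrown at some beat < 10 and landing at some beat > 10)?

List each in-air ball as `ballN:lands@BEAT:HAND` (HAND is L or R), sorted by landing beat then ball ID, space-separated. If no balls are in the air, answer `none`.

Beat 1 (R): throw ball1 h=2 -> lands@3:R; in-air after throw: [b1@3:R]
Beat 2 (L): throw ball2 h=7 -> lands@9:R; in-air after throw: [b1@3:R b2@9:R]
Beat 3 (R): throw ball1 h=3 -> lands@6:L; in-air after throw: [b1@6:L b2@9:R]
Beat 5 (R): throw ball3 h=2 -> lands@7:R; in-air after throw: [b1@6:L b3@7:R b2@9:R]
Beat 6 (L): throw ball1 h=7 -> lands@13:R; in-air after throw: [b3@7:R b2@9:R b1@13:R]
Beat 7 (R): throw ball3 h=3 -> lands@10:L; in-air after throw: [b2@9:R b3@10:L b1@13:R]
Beat 9 (R): throw ball2 h=2 -> lands@11:R; in-air after throw: [b3@10:L b2@11:R b1@13:R]
Beat 10 (L): throw ball3 h=7 -> lands@17:R; in-air after throw: [b2@11:R b1@13:R b3@17:R]

Answer: ball2:lands@11:R ball1:lands@13:R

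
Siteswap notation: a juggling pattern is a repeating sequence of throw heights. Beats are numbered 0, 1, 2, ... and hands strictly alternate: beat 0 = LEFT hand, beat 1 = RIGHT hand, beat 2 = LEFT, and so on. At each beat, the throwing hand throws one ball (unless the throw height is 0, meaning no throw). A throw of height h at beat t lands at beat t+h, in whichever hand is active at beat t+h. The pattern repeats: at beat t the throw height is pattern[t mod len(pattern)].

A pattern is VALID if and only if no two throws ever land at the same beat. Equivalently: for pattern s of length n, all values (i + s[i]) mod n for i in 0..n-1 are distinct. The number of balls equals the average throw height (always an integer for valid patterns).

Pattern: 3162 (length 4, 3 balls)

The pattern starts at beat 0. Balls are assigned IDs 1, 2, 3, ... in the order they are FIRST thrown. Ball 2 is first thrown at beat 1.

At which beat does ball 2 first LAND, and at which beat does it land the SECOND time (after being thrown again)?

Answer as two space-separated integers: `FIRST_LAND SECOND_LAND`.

Answer: 2 8

Derivation:
Beat 0 (L): throw ball1 h=3 -> lands@3:R; in-air after throw: [b1@3:R]
Beat 1 (R): throw ball2 h=1 -> lands@2:L; in-air after throw: [b2@2:L b1@3:R]
Beat 2 (L): throw ball2 h=6 -> lands@8:L; in-air after throw: [b1@3:R b2@8:L]
Beat 3 (R): throw ball1 h=2 -> lands@5:R; in-air after throw: [b1@5:R b2@8:L]
Beat 4 (L): throw ball3 h=3 -> lands@7:R; in-air after throw: [b1@5:R b3@7:R b2@8:L]
Beat 5 (R): throw ball1 h=1 -> lands@6:L; in-air after throw: [b1@6:L b3@7:R b2@8:L]
Beat 6 (L): throw ball1 h=6 -> lands@12:L; in-air after throw: [b3@7:R b2@8:L b1@12:L]
Beat 7 (R): throw ball3 h=2 -> lands@9:R; in-air after throw: [b2@8:L b3@9:R b1@12:L]
Beat 8 (L): throw ball2 h=3 -> lands@11:R; in-air after throw: [b3@9:R b2@11:R b1@12:L]
Ball 2: thrown@1 h=1 -> first land @2; rethrown@2 h=6 -> second land @8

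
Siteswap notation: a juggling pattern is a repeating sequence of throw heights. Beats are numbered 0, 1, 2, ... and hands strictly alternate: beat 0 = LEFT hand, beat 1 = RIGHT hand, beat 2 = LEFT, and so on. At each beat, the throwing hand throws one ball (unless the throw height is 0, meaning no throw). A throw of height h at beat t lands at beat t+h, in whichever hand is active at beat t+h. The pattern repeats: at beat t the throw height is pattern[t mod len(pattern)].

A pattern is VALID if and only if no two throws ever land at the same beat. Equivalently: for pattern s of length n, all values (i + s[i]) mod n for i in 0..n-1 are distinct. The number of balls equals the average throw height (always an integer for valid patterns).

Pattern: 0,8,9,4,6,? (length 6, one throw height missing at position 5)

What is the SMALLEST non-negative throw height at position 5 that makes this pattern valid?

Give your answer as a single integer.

i=0: (0 + 0) mod 6 = 0
i=1: (1 + 8) mod 6 = 3
i=2: (2 + 9) mod 6 = 5
i=3: (3 + 4) mod 6 = 1
i=4: (4 + 6) mod 6 = 4
i=5: s[i]=? (unknown)
Known residues: [0, 1, 3, 4, 5]; need a permutation of 0..5, so missing residue r = 2
Need (5 + s) mod 6 = 2; smallest s = (2 - 5) mod 6 = 3

Answer: 3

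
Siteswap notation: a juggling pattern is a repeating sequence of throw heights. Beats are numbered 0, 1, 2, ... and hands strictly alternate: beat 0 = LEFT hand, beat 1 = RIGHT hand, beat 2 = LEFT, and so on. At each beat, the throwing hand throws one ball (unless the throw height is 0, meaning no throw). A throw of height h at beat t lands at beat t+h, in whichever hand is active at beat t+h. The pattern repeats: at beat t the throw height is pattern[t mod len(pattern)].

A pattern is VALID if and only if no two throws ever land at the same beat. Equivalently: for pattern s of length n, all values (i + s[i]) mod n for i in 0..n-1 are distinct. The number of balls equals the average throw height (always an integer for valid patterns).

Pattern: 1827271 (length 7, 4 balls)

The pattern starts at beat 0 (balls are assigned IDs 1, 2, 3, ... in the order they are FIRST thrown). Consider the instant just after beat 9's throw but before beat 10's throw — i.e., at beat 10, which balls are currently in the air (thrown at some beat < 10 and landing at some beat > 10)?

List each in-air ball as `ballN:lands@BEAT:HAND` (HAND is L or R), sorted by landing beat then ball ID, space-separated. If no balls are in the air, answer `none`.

Answer: ball1:lands@11:R ball4:lands@12:L ball2:lands@16:L

Derivation:
Beat 0 (L): throw ball1 h=1 -> lands@1:R; in-air after throw: [b1@1:R]
Beat 1 (R): throw ball1 h=8 -> lands@9:R; in-air after throw: [b1@9:R]
Beat 2 (L): throw ball2 h=2 -> lands@4:L; in-air after throw: [b2@4:L b1@9:R]
Beat 3 (R): throw ball3 h=7 -> lands@10:L; in-air after throw: [b2@4:L b1@9:R b3@10:L]
Beat 4 (L): throw ball2 h=2 -> lands@6:L; in-air after throw: [b2@6:L b1@9:R b3@10:L]
Beat 5 (R): throw ball4 h=7 -> lands@12:L; in-air after throw: [b2@6:L b1@9:R b3@10:L b4@12:L]
Beat 6 (L): throw ball2 h=1 -> lands@7:R; in-air after throw: [b2@7:R b1@9:R b3@10:L b4@12:L]
Beat 7 (R): throw ball2 h=1 -> lands@8:L; in-air after throw: [b2@8:L b1@9:R b3@10:L b4@12:L]
Beat 8 (L): throw ball2 h=8 -> lands@16:L; in-air after throw: [b1@9:R b3@10:L b4@12:L b2@16:L]
Beat 9 (R): throw ball1 h=2 -> lands@11:R; in-air after throw: [b3@10:L b1@11:R b4@12:L b2@16:L]
Beat 10 (L): throw ball3 h=7 -> lands@17:R; in-air after throw: [b1@11:R b4@12:L b2@16:L b3@17:R]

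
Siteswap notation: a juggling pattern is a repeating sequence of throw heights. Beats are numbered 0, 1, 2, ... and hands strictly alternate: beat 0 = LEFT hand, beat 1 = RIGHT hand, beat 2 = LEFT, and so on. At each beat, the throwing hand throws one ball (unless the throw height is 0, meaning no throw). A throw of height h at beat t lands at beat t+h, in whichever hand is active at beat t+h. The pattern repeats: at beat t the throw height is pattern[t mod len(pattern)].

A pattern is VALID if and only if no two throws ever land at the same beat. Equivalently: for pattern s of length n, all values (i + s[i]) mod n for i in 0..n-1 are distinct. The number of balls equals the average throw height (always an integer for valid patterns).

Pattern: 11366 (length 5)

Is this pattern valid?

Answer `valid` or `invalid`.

i=0: (i + s[i]) mod n = (0 + 1) mod 5 = 1
i=1: (i + s[i]) mod n = (1 + 1) mod 5 = 2
i=2: (i + s[i]) mod n = (2 + 3) mod 5 = 0
i=3: (i + s[i]) mod n = (3 + 6) mod 5 = 4
i=4: (i + s[i]) mod n = (4 + 6) mod 5 = 0
Residues: [1, 2, 0, 4, 0], distinct: False

Answer: invalid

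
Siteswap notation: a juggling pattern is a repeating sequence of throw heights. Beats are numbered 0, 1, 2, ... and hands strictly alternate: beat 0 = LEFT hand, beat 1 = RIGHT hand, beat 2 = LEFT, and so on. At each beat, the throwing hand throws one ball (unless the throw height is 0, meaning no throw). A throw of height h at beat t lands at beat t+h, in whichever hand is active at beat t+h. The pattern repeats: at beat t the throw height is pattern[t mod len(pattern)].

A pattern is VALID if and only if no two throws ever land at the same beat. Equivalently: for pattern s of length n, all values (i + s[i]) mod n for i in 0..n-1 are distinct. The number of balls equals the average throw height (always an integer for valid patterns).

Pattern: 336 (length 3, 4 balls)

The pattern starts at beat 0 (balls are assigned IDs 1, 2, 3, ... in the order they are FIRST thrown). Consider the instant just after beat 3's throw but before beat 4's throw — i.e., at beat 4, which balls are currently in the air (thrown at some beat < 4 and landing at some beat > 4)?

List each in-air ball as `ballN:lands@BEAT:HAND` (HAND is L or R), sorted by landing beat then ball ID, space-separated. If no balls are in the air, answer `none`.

Beat 0 (L): throw ball1 h=3 -> lands@3:R; in-air after throw: [b1@3:R]
Beat 1 (R): throw ball2 h=3 -> lands@4:L; in-air after throw: [b1@3:R b2@4:L]
Beat 2 (L): throw ball3 h=6 -> lands@8:L; in-air after throw: [b1@3:R b2@4:L b3@8:L]
Beat 3 (R): throw ball1 h=3 -> lands@6:L; in-air after throw: [b2@4:L b1@6:L b3@8:L]
Beat 4 (L): throw ball2 h=3 -> lands@7:R; in-air after throw: [b1@6:L b2@7:R b3@8:L]

Answer: ball1:lands@6:L ball3:lands@8:L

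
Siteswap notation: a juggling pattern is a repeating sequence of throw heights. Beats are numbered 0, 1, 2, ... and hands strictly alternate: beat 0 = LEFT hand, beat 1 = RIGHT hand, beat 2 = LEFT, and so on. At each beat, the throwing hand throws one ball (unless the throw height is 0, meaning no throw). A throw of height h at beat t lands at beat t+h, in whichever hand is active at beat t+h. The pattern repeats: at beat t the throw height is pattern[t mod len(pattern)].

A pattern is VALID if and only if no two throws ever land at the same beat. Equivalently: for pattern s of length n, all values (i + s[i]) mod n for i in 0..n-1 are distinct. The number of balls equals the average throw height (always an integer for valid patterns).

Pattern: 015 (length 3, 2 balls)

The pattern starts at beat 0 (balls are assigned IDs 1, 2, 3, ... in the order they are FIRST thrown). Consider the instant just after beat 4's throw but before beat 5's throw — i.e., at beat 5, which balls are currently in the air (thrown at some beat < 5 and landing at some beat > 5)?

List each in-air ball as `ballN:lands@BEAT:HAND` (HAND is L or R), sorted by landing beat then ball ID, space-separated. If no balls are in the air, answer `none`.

Answer: ball1:lands@7:R

Derivation:
Beat 1 (R): throw ball1 h=1 -> lands@2:L; in-air after throw: [b1@2:L]
Beat 2 (L): throw ball1 h=5 -> lands@7:R; in-air after throw: [b1@7:R]
Beat 4 (L): throw ball2 h=1 -> lands@5:R; in-air after throw: [b2@5:R b1@7:R]
Beat 5 (R): throw ball2 h=5 -> lands@10:L; in-air after throw: [b1@7:R b2@10:L]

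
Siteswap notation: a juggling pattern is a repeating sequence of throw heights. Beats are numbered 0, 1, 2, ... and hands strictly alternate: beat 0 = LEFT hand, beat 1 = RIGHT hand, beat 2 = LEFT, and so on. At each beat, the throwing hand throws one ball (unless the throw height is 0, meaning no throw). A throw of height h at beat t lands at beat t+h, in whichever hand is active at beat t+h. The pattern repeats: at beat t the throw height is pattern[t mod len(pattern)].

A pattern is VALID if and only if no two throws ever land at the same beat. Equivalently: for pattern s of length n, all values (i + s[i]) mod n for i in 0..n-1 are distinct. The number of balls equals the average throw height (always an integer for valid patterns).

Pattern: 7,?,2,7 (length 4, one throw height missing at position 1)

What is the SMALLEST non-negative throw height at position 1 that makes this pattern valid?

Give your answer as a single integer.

i=0: (0 + 7) mod 4 = 3
i=1: s[i]=? (unknown)
i=2: (2 + 2) mod 4 = 0
i=3: (3 + 7) mod 4 = 2
Known residues: [0, 2, 3]; need a permutation of 0..3, so missing residue r = 1
Need (1 + s) mod 4 = 1; smallest s = (1 - 1) mod 4 = 0

Answer: 0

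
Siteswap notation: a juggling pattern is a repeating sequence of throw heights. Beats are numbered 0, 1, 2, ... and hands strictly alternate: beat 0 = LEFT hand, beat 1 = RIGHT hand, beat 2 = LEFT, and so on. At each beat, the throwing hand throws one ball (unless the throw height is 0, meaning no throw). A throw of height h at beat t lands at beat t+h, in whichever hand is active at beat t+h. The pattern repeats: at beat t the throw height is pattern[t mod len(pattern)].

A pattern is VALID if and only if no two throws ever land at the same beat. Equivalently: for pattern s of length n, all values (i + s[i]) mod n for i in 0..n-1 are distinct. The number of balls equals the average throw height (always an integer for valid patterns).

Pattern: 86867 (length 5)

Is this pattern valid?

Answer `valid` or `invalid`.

Answer: valid

Derivation:
i=0: (i + s[i]) mod n = (0 + 8) mod 5 = 3
i=1: (i + s[i]) mod n = (1 + 6) mod 5 = 2
i=2: (i + s[i]) mod n = (2 + 8) mod 5 = 0
i=3: (i + s[i]) mod n = (3 + 6) mod 5 = 4
i=4: (i + s[i]) mod n = (4 + 7) mod 5 = 1
Residues: [3, 2, 0, 4, 1], distinct: True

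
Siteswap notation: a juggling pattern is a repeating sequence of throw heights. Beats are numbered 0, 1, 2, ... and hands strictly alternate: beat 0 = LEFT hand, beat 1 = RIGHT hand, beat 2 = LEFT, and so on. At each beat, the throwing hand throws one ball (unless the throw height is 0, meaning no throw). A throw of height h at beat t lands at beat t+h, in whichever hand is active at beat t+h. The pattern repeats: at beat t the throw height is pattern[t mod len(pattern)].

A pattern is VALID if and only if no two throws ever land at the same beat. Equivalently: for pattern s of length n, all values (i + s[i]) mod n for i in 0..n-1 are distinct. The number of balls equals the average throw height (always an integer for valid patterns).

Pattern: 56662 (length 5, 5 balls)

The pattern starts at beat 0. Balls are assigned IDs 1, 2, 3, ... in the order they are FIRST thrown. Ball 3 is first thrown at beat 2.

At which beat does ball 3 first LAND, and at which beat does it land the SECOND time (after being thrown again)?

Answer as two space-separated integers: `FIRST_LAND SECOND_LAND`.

Answer: 8 14

Derivation:
Beat 0 (L): throw ball1 h=5 -> lands@5:R; in-air after throw: [b1@5:R]
Beat 1 (R): throw ball2 h=6 -> lands@7:R; in-air after throw: [b1@5:R b2@7:R]
Beat 2 (L): throw ball3 h=6 -> lands@8:L; in-air after throw: [b1@5:R b2@7:R b3@8:L]
Beat 3 (R): throw ball4 h=6 -> lands@9:R; in-air after throw: [b1@5:R b2@7:R b3@8:L b4@9:R]
Beat 4 (L): throw ball5 h=2 -> lands@6:L; in-air after throw: [b1@5:R b5@6:L b2@7:R b3@8:L b4@9:R]
Beat 5 (R): throw ball1 h=5 -> lands@10:L; in-air after throw: [b5@6:L b2@7:R b3@8:L b4@9:R b1@10:L]
Beat 6 (L): throw ball5 h=6 -> lands@12:L; in-air after throw: [b2@7:R b3@8:L b4@9:R b1@10:L b5@12:L]
Beat 7 (R): throw ball2 h=6 -> lands@13:R; in-air after throw: [b3@8:L b4@9:R b1@10:L b5@12:L b2@13:R]
Beat 8 (L): throw ball3 h=6 -> lands@14:L; in-air after throw: [b4@9:R b1@10:L b5@12:L b2@13:R b3@14:L]
Beat 9 (R): throw ball4 h=2 -> lands@11:R; in-air after throw: [b1@10:L b4@11:R b5@12:L b2@13:R b3@14:L]
Beat 10 (L): throw ball1 h=5 -> lands@15:R; in-air after throw: [b4@11:R b5@12:L b2@13:R b3@14:L b1@15:R]
Beat 11 (R): throw ball4 h=6 -> lands@17:R; in-air after throw: [b5@12:L b2@13:R b3@14:L b1@15:R b4@17:R]
Beat 12 (L): throw ball5 h=6 -> lands@18:L; in-air after throw: [b2@13:R b3@14:L b1@15:R b4@17:R b5@18:L]
Beat 13 (R): throw ball2 h=6 -> lands@19:R; in-air after throw: [b3@14:L b1@15:R b4@17:R b5@18:L b2@19:R]
Beat 14 (L): throw ball3 h=2 -> lands@16:L; in-air after throw: [b1@15:R b3@16:L b4@17:R b5@18:L b2@19:R]
Ball 3: thrown@2 h=6 -> first land @8; rethrown@8 h=6 -> second land @14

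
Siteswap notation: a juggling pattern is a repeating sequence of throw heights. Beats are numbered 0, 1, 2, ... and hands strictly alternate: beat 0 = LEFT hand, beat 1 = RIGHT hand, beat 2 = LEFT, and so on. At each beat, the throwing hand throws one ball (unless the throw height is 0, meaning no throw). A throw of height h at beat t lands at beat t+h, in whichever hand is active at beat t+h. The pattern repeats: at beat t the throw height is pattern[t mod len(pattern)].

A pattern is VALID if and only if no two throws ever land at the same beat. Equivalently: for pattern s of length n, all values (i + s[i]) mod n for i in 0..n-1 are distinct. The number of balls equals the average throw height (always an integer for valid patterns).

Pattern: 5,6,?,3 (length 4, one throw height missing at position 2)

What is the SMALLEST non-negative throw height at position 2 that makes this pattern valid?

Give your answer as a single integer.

Answer: 2

Derivation:
i=0: (0 + 5) mod 4 = 1
i=1: (1 + 6) mod 4 = 3
i=2: s[i]=? (unknown)
i=3: (3 + 3) mod 4 = 2
Known residues: [1, 2, 3]; need a permutation of 0..3, so missing residue r = 0
Need (2 + s) mod 4 = 0; smallest s = (0 - 2) mod 4 = 2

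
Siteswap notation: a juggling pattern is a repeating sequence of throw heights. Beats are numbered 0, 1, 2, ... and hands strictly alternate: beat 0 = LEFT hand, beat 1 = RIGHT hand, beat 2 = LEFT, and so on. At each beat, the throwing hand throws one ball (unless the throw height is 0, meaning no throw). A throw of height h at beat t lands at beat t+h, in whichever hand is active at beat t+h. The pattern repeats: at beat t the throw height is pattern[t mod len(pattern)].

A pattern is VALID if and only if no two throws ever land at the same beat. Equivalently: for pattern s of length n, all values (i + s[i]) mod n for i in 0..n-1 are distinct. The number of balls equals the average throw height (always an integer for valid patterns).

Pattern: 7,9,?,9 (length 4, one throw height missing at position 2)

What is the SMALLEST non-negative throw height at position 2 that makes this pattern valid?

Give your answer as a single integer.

Answer: 3

Derivation:
i=0: (0 + 7) mod 4 = 3
i=1: (1 + 9) mod 4 = 2
i=2: s[i]=? (unknown)
i=3: (3 + 9) mod 4 = 0
Known residues: [0, 2, 3]; need a permutation of 0..3, so missing residue r = 1
Need (2 + s) mod 4 = 1; smallest s = (1 - 2) mod 4 = 3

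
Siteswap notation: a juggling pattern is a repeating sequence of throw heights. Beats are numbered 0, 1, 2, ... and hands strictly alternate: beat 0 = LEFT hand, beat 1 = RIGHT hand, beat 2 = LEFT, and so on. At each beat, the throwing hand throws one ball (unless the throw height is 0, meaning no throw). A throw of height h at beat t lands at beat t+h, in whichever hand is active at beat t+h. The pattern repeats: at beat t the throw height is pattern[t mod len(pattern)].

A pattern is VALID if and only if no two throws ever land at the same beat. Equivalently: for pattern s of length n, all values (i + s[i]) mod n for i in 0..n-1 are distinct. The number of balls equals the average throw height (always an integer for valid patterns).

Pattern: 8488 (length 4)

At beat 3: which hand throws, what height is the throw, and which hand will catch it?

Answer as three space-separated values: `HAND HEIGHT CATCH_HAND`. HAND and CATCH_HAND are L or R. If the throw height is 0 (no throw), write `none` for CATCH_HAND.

Answer: R 8 R

Derivation:
Beat 3: 3 mod 2 = 1, so hand = R
Throw height = pattern[3 mod 4] = pattern[3] = 8
Lands at beat 3+8=11, 11 mod 2 = 1, so catch hand = R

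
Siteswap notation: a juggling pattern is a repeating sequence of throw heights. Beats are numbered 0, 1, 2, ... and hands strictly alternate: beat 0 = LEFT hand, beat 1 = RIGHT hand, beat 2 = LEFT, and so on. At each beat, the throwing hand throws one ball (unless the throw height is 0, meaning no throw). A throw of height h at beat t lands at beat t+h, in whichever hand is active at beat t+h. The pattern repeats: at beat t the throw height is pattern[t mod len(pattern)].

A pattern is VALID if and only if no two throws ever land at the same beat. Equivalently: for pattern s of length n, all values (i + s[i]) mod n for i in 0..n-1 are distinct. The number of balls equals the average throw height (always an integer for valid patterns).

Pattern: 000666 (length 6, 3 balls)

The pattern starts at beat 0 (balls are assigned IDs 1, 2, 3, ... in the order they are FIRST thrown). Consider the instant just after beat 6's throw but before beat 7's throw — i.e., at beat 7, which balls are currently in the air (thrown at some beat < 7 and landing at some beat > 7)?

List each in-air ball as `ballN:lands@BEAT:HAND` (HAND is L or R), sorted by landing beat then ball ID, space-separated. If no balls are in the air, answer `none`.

Beat 3 (R): throw ball1 h=6 -> lands@9:R; in-air after throw: [b1@9:R]
Beat 4 (L): throw ball2 h=6 -> lands@10:L; in-air after throw: [b1@9:R b2@10:L]
Beat 5 (R): throw ball3 h=6 -> lands@11:R; in-air after throw: [b1@9:R b2@10:L b3@11:R]

Answer: ball1:lands@9:R ball2:lands@10:L ball3:lands@11:R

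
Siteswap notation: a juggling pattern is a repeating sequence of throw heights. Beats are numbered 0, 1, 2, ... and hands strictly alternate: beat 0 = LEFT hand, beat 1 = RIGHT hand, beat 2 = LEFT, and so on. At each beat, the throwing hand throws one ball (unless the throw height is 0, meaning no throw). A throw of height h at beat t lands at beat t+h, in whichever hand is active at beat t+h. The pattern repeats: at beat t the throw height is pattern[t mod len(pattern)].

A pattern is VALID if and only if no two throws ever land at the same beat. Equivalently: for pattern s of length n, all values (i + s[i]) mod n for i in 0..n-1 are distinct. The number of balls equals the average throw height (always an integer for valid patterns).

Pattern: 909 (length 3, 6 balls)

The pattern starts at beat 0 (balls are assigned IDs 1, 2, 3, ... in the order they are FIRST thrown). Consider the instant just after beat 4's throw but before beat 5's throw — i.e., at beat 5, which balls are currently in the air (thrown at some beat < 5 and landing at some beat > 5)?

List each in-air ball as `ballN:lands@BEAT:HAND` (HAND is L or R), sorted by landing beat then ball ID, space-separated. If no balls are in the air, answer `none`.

Beat 0 (L): throw ball1 h=9 -> lands@9:R; in-air after throw: [b1@9:R]
Beat 2 (L): throw ball2 h=9 -> lands@11:R; in-air after throw: [b1@9:R b2@11:R]
Beat 3 (R): throw ball3 h=9 -> lands@12:L; in-air after throw: [b1@9:R b2@11:R b3@12:L]
Beat 5 (R): throw ball4 h=9 -> lands@14:L; in-air after throw: [b1@9:R b2@11:R b3@12:L b4@14:L]

Answer: ball1:lands@9:R ball2:lands@11:R ball3:lands@12:L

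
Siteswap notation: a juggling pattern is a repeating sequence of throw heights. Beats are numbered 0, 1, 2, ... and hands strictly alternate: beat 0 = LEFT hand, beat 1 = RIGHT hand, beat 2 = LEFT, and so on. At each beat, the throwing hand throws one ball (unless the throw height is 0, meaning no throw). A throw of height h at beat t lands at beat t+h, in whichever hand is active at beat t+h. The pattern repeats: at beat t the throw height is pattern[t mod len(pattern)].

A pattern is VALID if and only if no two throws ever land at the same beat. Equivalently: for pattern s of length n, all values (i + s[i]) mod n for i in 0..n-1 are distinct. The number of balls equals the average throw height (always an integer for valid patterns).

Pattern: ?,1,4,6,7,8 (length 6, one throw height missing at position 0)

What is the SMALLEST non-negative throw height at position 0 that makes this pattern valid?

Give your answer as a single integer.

i=0: s[i]=? (unknown)
i=1: (1 + 1) mod 6 = 2
i=2: (2 + 4) mod 6 = 0
i=3: (3 + 6) mod 6 = 3
i=4: (4 + 7) mod 6 = 5
i=5: (5 + 8) mod 6 = 1
Known residues: [0, 1, 2, 3, 5]; need a permutation of 0..5, so missing residue r = 4
Need (0 + s) mod 6 = 4; smallest s = (4 - 0) mod 6 = 4

Answer: 4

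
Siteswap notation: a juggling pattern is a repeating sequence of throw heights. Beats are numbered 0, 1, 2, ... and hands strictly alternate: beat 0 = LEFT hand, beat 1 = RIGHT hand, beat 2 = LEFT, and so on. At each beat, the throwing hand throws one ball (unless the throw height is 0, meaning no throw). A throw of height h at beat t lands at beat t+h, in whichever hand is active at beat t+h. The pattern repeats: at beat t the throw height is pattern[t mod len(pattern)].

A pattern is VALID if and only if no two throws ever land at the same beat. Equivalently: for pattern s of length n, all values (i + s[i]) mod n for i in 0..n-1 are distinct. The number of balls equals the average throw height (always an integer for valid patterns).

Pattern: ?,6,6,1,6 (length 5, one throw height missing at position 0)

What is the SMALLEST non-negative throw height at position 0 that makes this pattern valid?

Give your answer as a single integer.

Answer: 1

Derivation:
i=0: s[i]=? (unknown)
i=1: (1 + 6) mod 5 = 2
i=2: (2 + 6) mod 5 = 3
i=3: (3 + 1) mod 5 = 4
i=4: (4 + 6) mod 5 = 0
Known residues: [0, 2, 3, 4]; need a permutation of 0..4, so missing residue r = 1
Need (0 + s) mod 5 = 1; smallest s = (1 - 0) mod 5 = 1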